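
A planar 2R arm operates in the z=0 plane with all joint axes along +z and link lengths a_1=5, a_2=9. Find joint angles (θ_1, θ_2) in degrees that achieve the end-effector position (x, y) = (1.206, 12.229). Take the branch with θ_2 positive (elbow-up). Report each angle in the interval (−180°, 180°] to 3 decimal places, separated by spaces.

cos θ_2 = (151.0029−5²−9²)/(2·5·9) = 0.5000; θ_2 = 59.9979° (elbow-up)
β = atan2(12.2290,1.2060) = 84.3678°; ψ = atan2(7.7941,9.5003) = 39.3655°
θ_1 = β − ψ = 45.0023°

45.002 59.998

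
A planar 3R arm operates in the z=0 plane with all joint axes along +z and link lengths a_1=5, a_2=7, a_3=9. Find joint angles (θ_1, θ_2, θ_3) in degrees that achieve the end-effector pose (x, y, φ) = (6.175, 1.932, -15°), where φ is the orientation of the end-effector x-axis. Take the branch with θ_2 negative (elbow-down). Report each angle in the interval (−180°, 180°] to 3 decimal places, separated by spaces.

-149.999 -135.001 -90.000

wrist centre = target − a_3·(cos φ, sin φ) = (-2.5183, 4.2614)
cos θ_2 = (24.5013−5²−7²)/(2·5·7) = -0.7071; θ_2 = -135.0014° (elbow-down)
β = atan2(4.2614,-2.5183) = 120.5817°; ψ = atan2(-4.9496,0.0501) = -89.4197°
θ_1 = β − ψ = 210.0015°
θ_3 = φ − θ_1 − θ_2 = -90.0000° (wrapped to (-180°,180°])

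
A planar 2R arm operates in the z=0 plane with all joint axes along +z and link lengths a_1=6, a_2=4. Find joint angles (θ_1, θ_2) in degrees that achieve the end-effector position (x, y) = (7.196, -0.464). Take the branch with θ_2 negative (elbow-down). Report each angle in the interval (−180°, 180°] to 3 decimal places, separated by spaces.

cos θ_2 = (51.9977−6²−4²)/(2·6·4) = -0.0000; θ_2 = -90.0027° (elbow-down)
β = atan2(-0.4640,7.1960) = -3.6893°; ψ = atan2(-4.0000,5.9998) = -33.6909°
θ_1 = β − ψ = 30.0016°

30.002 -90.003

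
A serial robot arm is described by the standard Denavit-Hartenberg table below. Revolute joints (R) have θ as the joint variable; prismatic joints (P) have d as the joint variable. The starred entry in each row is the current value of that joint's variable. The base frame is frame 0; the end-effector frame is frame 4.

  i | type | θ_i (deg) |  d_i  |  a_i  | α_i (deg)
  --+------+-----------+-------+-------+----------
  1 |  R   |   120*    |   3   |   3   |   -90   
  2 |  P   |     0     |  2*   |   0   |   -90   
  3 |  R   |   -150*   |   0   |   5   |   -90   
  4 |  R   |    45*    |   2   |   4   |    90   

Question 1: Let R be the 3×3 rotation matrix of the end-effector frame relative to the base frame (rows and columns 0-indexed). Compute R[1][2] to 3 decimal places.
-0.707

End-effector z-axis (col 2 of R) = (-0.0000,-0.7071,-0.7071)
R[1][2] = -0.7071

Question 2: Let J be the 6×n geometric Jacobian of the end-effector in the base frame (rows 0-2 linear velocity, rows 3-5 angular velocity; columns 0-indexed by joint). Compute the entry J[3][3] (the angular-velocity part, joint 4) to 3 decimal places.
axis z_3 = (-1.0000,0.0000,0.0000); lever o_n−o_3 = (-2.0000,-2.8284,2.8284)
cross product → J_v[:, 3] = (0.0000,2.8284,2.8284)
J_ω[:, 3] = z_3
entry J[3][3] = -1.0000

-1.000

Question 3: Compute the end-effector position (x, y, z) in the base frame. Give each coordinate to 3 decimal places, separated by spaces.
-5.232 -6.230 5.828

after link 1: o_1 = (-1.5000, 2.5981, 3.0000)
after link 2: o_2 = (-3.2321, 1.5981, 3.0000)
after link 3: o_3 = (-3.2321, -3.4019, 3.0000)
after link 4: o_4 = (-5.2321, -6.2304, 5.8284)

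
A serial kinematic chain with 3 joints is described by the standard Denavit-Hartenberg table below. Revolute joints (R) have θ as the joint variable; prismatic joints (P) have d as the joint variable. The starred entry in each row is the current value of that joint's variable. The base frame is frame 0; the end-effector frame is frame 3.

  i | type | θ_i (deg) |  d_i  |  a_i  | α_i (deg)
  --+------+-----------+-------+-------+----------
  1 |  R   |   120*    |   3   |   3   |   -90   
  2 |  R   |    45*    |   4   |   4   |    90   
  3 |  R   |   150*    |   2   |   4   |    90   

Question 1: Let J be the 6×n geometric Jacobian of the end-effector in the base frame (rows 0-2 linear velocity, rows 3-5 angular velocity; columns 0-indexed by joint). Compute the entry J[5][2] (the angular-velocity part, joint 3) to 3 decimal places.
0.707

axis z_2 = (-0.3536,0.6124,0.7071); lever o_n−o_2 = (-1.2144,-1.8966,3.8637)
cross product → J_v[:, 2] = (3.7071,0.5073,1.4142)
J_ω[:, 2] = z_2
entry J[5][2] = 0.7071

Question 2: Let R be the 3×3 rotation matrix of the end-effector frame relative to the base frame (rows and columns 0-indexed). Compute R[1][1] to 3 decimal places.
0.612

End-effector y-axis (col 1 of R) = (-0.3536,0.6124,0.7071)
R[1][1] = 0.6124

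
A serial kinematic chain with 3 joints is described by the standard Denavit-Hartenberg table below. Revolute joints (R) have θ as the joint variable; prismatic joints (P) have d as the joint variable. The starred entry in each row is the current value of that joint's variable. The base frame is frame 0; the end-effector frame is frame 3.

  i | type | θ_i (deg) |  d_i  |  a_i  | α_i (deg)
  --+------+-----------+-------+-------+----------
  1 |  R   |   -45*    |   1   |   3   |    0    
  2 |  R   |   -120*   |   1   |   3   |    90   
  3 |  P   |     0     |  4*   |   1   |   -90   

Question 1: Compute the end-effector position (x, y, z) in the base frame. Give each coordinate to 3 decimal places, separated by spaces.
-2.778 0.707 2.000

after link 1: o_1 = (2.1213, -2.1213, 1.0000)
after link 2: o_2 = (-0.7765, -2.8978, 2.0000)
after link 3: o_3 = (-2.7777, 0.7071, 2.0000)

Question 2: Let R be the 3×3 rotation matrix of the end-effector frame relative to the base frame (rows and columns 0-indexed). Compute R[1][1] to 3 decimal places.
End-effector y-axis (col 1 of R) = (0.2588,-0.9659,0.0000)
R[1][1] = -0.9659

-0.966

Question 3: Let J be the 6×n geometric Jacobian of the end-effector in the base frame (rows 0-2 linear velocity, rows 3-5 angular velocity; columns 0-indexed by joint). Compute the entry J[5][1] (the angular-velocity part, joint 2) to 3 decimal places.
axis z_1 = (0.0000,0.0000,1.0000); lever o_n−o_1 = (-4.8990,2.8284,1.0000)
cross product → J_v[:, 1] = (-2.8284,-4.8990,0.0000)
J_ω[:, 1] = z_1
entry J[5][1] = 1.0000

1.000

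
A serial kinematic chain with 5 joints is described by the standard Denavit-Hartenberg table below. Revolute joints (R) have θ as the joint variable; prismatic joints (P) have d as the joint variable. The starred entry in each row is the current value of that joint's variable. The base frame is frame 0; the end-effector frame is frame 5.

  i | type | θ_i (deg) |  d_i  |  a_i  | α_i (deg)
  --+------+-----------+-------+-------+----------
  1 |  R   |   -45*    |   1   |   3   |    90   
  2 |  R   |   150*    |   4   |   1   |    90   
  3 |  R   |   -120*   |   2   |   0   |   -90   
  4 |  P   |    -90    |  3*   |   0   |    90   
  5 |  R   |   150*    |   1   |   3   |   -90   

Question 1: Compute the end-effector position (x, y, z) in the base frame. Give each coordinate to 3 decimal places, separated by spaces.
after link 1: o_1 = (2.1213, -2.1213, 1.0000)
after link 2: o_2 = (-1.3195, -4.3374, 1.5000)
after link 3: o_3 = (-0.6124, -5.0445, 3.2321)
after link 4: o_4 = (-1.1427, -2.3928, 4.5311)
after link 5: o_5 = (-3.2450, -0.4546, 3.1806)

-3.245 -0.455 3.181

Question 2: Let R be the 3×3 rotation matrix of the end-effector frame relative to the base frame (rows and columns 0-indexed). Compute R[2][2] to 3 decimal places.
-0.808

End-effector z-axis (col 2 of R) = (-0.0237,-0.5887,-0.8080)
R[2][2] = -0.8080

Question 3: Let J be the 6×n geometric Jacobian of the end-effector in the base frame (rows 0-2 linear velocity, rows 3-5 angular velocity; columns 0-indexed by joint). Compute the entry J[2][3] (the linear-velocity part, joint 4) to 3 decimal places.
0.433

prismatic axis z_3 = (-0.1768,0.8839,0.4330)
J_v[:, 3] = z_3; J_ω[:, 3] = (0,0,0)
entry J[2][3] = 0.4330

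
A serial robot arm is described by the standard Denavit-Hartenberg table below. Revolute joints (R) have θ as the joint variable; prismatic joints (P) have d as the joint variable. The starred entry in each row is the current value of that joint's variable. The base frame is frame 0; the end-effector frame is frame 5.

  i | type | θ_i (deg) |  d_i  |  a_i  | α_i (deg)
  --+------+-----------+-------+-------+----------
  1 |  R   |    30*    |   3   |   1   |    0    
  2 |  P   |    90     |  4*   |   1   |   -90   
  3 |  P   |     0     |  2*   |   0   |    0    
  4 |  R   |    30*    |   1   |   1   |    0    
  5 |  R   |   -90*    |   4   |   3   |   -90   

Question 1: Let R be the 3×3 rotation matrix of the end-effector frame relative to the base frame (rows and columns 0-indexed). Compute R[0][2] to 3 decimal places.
-0.433

End-effector z-axis (col 2 of R) = (-0.4330,0.7500,-0.5000)
R[0][2] = -0.4330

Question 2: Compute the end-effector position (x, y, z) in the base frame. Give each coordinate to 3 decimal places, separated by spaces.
-6.879 -0.085 9.098

after link 1: o_1 = (0.8660, 0.5000, 3.0000)
after link 2: o_2 = (0.3660, 1.3660, 7.0000)
after link 3: o_3 = (-1.3660, 0.3660, 7.0000)
after link 4: o_4 = (-2.6651, 0.6160, 6.5000)
after link 5: o_5 = (-6.8792, -0.0849, 9.0981)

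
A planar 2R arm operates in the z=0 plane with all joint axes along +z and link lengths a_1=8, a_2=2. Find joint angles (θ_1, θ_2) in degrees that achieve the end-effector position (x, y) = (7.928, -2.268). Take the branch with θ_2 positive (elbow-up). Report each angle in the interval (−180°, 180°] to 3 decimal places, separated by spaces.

-30.001 90.005

cos θ_2 = (67.9970−8²−2²)/(2·8·2) = -0.0001; θ_2 = 90.0054° (elbow-up)
β = atan2(-2.2680,7.9280) = -15.9645°; ψ = atan2(2.0000,7.9998) = 14.0366°
θ_1 = β − ψ = -30.0010°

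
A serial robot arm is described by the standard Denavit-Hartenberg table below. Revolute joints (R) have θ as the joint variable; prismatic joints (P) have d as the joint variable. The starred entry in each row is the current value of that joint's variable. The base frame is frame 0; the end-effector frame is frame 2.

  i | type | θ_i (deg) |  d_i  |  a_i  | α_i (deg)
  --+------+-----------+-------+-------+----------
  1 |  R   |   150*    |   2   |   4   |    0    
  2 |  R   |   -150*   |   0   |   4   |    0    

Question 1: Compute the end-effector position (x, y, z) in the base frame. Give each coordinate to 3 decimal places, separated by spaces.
0.536 2.000 2.000

after link 1: o_1 = (-3.4641, 2.0000, 2.0000)
after link 2: o_2 = (0.5359, 2.0000, 2.0000)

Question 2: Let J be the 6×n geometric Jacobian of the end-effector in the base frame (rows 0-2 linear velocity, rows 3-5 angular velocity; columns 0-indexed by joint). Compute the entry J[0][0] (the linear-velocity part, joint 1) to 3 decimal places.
axis z_0 = ẑ; lever o_n−o_0 = (0.5359,2.0000,2.0000)
cross product → J_v[:, 0] = (-2.0000,0.5359,0.0000)
J_ω[:, 0] = z_0
entry J[0][0] = -2.0000

-2.000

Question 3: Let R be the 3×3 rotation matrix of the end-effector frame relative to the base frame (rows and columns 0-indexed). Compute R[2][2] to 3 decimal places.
1.000

End-effector z-axis (col 2 of R) = (0.0000,0.0000,1.0000)
R[2][2] = 1.0000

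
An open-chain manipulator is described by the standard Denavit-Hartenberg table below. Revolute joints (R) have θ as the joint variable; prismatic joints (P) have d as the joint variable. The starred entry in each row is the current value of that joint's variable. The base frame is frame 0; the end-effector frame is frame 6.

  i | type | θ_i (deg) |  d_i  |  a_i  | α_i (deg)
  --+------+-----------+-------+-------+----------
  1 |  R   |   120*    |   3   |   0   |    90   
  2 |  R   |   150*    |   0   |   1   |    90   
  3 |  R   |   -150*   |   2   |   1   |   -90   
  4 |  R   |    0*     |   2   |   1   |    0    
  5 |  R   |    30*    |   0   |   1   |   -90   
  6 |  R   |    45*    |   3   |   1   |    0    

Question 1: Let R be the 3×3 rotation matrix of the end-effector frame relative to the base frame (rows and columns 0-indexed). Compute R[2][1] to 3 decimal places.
0.395

End-effector y-axis (col 1 of R) = (0.7837,0.4798,0.3946)
R[2][1] = 0.3946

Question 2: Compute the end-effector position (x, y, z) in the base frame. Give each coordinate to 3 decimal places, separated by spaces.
after link 1: o_1 = (0.0000, 0.0000, 3.0000)
after link 2: o_2 = (0.4330, -0.7500, 3.5000)
after link 3: o_3 = (-0.8750, 0.5155, 4.7990)
after link 4: o_4 = (-2.7500, -0.7010, 4.8660)
after link 5: o_5 = (-3.3248, -0.5715, 4.0580)
after link 6: o_6 = (-1.4924, -1.6328, 1.7094)

-1.492 -1.633 1.709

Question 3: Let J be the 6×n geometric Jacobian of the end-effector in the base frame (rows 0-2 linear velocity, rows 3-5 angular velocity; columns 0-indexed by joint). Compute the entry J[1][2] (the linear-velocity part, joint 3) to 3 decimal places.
-2.115

axis z_2 = (-0.2500,0.4330,0.8660); lever o_n−o_2 = (-1.9254,-0.8828,-1.7906)
cross product → J_v[:, 2] = (-0.0108,-2.1151,1.0544)
J_ω[:, 2] = z_2
entry J[1][2] = -2.1151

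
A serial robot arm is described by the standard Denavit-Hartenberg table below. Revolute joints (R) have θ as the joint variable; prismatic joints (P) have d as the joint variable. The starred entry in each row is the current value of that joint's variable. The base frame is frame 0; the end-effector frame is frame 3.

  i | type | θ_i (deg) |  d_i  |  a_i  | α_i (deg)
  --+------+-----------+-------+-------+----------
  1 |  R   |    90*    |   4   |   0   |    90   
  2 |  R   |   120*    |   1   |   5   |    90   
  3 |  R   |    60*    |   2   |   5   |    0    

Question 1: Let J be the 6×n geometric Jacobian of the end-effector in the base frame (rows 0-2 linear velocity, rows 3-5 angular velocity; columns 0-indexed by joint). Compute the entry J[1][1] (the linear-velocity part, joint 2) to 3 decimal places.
-7.495

axis z_1 = (1.0000,-0.0000,0.0000); lever o_n−o_1 = (5.3301,-2.0179,7.4952)
cross product → J_v[:, 1] = (-0.0000,-7.4952,-2.0179)
J_ω[:, 1] = z_1
entry J[1][1] = -7.4952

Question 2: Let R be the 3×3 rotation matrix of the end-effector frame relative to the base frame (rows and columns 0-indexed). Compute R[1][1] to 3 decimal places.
0.433

End-effector y-axis (col 1 of R) = (0.5000,0.4330,-0.7500)
R[1][1] = 0.4330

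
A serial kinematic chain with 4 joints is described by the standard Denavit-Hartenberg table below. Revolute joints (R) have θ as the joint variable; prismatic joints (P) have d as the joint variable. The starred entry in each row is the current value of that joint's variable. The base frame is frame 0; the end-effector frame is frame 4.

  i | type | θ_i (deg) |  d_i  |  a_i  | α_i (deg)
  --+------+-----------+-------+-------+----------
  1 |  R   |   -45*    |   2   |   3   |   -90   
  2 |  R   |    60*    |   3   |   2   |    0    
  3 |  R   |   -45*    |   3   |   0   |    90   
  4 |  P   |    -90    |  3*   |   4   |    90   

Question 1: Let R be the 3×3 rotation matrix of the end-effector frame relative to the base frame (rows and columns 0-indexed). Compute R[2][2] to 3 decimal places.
0.259

End-effector z-axis (col 2 of R) = (-0.6830,0.6830,0.2588)
R[2][2] = 0.2588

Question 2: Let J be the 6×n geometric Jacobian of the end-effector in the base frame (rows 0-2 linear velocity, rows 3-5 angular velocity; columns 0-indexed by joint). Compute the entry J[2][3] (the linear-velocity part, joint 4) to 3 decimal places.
0.966

prismatic axis z_3 = (0.1830,-0.1830,0.9659)
J_v[:, 3] = z_3; J_ω[:, 3] = (0,0,0)
entry J[2][3] = 0.9659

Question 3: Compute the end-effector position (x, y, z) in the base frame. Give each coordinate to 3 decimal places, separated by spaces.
after link 1: o_1 = (2.1213, -2.1213, 2.0000)
after link 2: o_2 = (4.9497, -0.7071, 0.2679)
after link 3: o_3 = (7.0711, 1.4142, 0.2679)
after link 4: o_4 = (4.7917, -1.9633, 3.1657)

4.792 -1.963 3.166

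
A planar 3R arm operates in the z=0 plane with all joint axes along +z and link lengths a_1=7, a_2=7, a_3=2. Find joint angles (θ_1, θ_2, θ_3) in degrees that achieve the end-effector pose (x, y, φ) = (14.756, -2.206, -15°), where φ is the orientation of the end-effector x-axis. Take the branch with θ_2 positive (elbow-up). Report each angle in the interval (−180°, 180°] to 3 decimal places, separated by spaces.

-29.995 44.989 -29.995

wrist centre = target − a_3·(cos φ, sin φ) = (12.8241, -1.6884)
cos θ_2 = (167.3093−7²−7²)/(2·7·7) = 0.7072; θ_2 = 44.9893° (elbow-up)
β = atan2(-1.6884,12.8241) = -7.5001°; ψ = atan2(4.9488,11.9507) = 22.4947°
θ_1 = β − ψ = -29.9948°
θ_3 = φ − θ_1 − θ_2 = -29.9945° (wrapped to (-180°,180°])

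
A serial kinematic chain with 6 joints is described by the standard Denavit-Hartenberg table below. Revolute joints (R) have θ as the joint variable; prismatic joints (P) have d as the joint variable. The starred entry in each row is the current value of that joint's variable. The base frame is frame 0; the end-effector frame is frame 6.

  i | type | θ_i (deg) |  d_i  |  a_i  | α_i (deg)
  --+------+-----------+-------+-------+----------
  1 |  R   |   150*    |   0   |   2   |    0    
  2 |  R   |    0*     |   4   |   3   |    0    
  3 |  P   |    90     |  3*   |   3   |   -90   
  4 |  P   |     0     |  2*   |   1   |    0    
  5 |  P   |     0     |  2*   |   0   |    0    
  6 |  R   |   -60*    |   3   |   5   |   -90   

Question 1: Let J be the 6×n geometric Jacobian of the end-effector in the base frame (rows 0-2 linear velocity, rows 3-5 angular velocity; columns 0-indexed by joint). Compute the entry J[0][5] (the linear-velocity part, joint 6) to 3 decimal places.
-2.165

axis z_5 = (0.8660,-0.5000,0.0000); lever o_n−o_5 = (1.3481,-3.6651,4.3301)
cross product → J_v[:, 5] = (-2.1651,-3.7500,-2.5000)
J_ω[:, 5] = z_5
entry J[0][5] = -2.1651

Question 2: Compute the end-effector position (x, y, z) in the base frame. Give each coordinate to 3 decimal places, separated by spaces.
-1.518 -6.629 11.330

after link 1: o_1 = (-1.7321, 1.0000, 0.0000)
after link 2: o_2 = (-4.3301, 2.5000, 4.0000)
after link 3: o_3 = (-5.8301, -0.0981, 7.0000)
after link 4: o_4 = (-4.5981, -1.9641, 7.0000)
after link 5: o_5 = (-2.8660, -2.9641, 7.0000)
after link 6: o_6 = (-1.5179, -6.6292, 11.3301)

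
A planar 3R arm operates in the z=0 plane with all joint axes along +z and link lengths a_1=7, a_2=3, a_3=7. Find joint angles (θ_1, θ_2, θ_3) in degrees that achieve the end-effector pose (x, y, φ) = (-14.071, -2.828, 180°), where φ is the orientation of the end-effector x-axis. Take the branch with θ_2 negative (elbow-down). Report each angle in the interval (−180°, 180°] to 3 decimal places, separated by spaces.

-135.002 -90.005 45.007

wrist centre = target − a_3·(cos φ, sin φ) = (-7.0710, -2.8280)
cos θ_2 = (57.9966−7²−3²)/(2·7·3) = -0.0001; θ_2 = -90.0046° (elbow-down)
β = atan2(-2.8280,-7.0710) = -158.2014°; ψ = atan2(-3.0000,6.9998) = -23.1993°
θ_1 = β − ψ = -135.0021°
θ_3 = φ − θ_1 − θ_2 = 45.0067° (wrapped to (-180°,180°])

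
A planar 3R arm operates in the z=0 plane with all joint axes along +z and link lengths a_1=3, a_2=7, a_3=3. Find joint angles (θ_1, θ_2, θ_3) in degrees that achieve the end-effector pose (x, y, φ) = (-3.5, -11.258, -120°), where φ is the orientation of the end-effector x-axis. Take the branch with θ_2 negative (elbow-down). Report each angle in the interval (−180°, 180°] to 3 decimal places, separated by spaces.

wrist centre = target − a_3·(cos φ, sin φ) = (-2.0000, -8.6599)
cos θ_2 = (78.9943−3²−7²)/(2·3·7) = 0.4999; θ_2 = -60.0090° (elbow-down)
β = atan2(-8.6599,-2.0000) = -103.0044°; ψ = atan2(-6.0627,6.4990) = -43.0107°
θ_1 = β − ψ = -59.9937°
θ_3 = φ − θ_1 − θ_2 = 0.0027° (wrapped to (-180°,180°])

-59.994 -60.009 0.003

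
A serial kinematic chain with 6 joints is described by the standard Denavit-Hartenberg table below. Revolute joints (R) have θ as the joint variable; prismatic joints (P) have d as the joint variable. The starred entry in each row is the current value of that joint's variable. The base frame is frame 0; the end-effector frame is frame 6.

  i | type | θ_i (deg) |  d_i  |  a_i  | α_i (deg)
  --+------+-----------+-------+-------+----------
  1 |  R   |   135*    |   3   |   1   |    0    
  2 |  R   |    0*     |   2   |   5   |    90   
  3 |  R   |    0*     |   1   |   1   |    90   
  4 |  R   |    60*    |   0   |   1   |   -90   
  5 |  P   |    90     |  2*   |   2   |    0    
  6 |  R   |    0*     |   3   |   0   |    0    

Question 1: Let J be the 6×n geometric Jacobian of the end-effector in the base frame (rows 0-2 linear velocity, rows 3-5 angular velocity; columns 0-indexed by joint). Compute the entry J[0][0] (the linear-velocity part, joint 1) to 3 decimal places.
axis z_0 = ẑ; lever o_n−o_0 = (0.8458,5.3287,7.0000)
cross product → J_v[:, 0] = (-5.3287,0.8458,0.0000)
J_ω[:, 0] = z_0
entry J[0][0] = -5.3287

-5.329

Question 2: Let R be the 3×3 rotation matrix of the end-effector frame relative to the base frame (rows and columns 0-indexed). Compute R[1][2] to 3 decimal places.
-0.259

End-effector z-axis (col 2 of R) = (0.9659,-0.2588,0.0000)
R[1][2] = -0.2588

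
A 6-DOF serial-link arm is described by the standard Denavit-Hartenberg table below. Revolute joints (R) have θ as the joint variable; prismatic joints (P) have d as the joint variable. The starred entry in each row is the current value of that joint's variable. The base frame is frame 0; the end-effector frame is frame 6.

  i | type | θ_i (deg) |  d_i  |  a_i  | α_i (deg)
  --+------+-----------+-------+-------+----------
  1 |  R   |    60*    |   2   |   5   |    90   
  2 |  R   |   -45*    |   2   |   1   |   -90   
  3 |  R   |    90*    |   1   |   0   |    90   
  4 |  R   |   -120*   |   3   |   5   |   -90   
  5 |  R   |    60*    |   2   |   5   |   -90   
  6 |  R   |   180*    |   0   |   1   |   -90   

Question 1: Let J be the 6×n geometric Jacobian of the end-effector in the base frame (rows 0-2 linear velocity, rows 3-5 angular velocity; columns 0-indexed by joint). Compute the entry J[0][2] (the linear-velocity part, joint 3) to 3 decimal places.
axis z_2 = (0.3536,0.6124,0.7071); lever o_n−o_2 = (-0.7763,-4.8805,-3.9584)
cross product → J_v[:, 2] = (1.0270,0.8506,-1.2501)
J_ω[:, 2] = z_2
entry J[0][2] = 1.0270

1.027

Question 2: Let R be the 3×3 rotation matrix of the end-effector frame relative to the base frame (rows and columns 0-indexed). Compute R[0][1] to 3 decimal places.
0.287

End-effector y-axis (col 1 of R) = (0.2866,-0.3696,-0.8839)
R[0][1] = 0.2866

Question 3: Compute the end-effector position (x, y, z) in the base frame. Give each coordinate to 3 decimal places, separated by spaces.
3.809 -0.938 -2.666

after link 1: o_1 = (2.5000, 4.3301, 2.0000)
after link 2: o_2 = (4.5856, 3.9425, 1.2929)
after link 3: o_3 = (4.9392, 4.5549, 2.0000)
after link 4: o_4 = (6.6340, 2.4903, -3.1832)
after link 5: o_5 = (3.5665, -1.8585, -2.3594)
after link 6: o_6 = (3.8093, -0.9380, -2.6655)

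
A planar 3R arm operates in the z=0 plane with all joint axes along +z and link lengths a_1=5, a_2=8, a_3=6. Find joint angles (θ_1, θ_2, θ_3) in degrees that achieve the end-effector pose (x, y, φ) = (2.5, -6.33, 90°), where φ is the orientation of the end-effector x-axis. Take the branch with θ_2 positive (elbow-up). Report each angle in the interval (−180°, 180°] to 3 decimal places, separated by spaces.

wrist centre = target − a_3·(cos φ, sin φ) = (2.5000, -12.3300)
cos θ_2 = (158.2789−5²−8²)/(2·5·8) = 0.8660; θ_2 = 30.0045° (elbow-up)
β = atan2(-12.3300,2.5000) = -78.5382°; ψ = atan2(4.0005,11.9279) = 18.5411°
θ_1 = β − ψ = -97.0794°
θ_3 = φ − θ_1 − θ_2 = 157.0749° (wrapped to (-180°,180°])

-97.079 30.004 157.075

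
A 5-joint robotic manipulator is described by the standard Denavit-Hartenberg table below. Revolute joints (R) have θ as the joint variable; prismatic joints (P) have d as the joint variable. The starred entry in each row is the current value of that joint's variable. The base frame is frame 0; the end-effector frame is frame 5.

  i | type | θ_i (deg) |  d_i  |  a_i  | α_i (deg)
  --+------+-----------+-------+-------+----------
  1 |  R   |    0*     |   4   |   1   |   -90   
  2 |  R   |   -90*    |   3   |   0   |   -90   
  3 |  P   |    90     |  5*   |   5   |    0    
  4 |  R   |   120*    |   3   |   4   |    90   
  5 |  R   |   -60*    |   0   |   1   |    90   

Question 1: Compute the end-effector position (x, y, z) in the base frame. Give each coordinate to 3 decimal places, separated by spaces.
8.134 0.250 0.103

after link 1: o_1 = (1.0000, 0.0000, 4.0000)
after link 2: o_2 = (1.0000, 3.0000, 4.0000)
after link 3: o_3 = (6.0000, -2.0000, 4.0000)
after link 4: o_4 = (9.0000, -0.0000, 0.5359)
after link 5: o_5 = (8.1340, 0.2500, 0.1029)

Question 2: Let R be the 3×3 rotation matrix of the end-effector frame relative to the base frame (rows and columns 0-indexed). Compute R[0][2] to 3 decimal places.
-0.500

End-effector z-axis (col 2 of R) = (-0.5000,-0.4330,0.7500)
R[0][2] = -0.5000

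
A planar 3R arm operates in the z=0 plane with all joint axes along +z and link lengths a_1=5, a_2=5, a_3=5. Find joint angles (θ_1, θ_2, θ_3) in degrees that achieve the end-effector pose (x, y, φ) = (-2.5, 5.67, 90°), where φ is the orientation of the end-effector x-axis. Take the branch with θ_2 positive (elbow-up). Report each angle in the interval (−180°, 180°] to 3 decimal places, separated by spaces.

89.997 150.000 -149.997

wrist centre = target − a_3·(cos φ, sin φ) = (-2.5000, 0.6700)
cos θ_2 = (6.6989−5²−5²)/(2·5·5) = -0.8660; θ_2 = 149.9996° (elbow-up)
β = atan2(0.6700,-2.5000) = 164.9973°; ψ = atan2(2.5000,0.6699) = 74.9998°
θ_1 = β − ψ = 89.9975°
θ_3 = φ − θ_1 − θ_2 = -149.9971° (wrapped to (-180°,180°])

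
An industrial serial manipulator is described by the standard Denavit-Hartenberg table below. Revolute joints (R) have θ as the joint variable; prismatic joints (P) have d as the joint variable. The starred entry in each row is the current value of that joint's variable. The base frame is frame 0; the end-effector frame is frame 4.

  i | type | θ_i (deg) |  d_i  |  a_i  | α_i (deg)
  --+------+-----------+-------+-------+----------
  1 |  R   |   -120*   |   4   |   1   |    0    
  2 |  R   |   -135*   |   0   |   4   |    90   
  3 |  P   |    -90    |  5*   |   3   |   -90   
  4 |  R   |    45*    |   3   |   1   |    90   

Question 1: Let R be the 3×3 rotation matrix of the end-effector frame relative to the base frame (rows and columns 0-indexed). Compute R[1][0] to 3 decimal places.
-0.183

End-effector x-axis (col 0 of R) = (-0.6830,-0.1830,-0.7071)
R[1][0] = -0.1830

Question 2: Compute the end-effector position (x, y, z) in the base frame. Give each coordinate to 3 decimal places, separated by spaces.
after link 1: o_1 = (-0.5000, -0.8660, 4.0000)
after link 2: o_2 = (-1.5353, 2.9977, 4.0000)
after link 3: o_3 = (3.2944, 4.2918, 1.0000)
after link 4: o_4 = (1.8349, 7.0065, 0.2929)

1.835 7.007 0.293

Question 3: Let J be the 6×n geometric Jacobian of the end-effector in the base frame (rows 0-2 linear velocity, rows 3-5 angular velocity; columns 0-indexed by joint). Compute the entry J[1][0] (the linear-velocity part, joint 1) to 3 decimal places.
axis z_0 = ẑ; lever o_n−o_0 = (1.8349,7.0065,0.2929)
cross product → J_v[:, 0] = (-7.0065,1.8349,0.0000)
J_ω[:, 0] = z_0
entry J[1][0] = 1.8349

1.835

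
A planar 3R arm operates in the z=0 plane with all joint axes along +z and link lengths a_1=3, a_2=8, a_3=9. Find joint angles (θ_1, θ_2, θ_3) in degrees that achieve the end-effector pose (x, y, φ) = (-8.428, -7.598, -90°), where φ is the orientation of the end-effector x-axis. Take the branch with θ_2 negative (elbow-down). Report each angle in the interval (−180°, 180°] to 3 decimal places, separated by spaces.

-119.997 -90.004 120.001

wrist centre = target − a_3·(cos φ, sin φ) = (-8.4280, 1.4020)
cos θ_2 = (72.9968−3²−8²)/(2·3·8) = -0.0001; θ_2 = -90.0038° (elbow-down)
β = atan2(1.4020,-8.4280) = 170.5553°; ψ = atan2(-8.0000,2.9995) = -69.4473°
θ_1 = β − ψ = 240.0026°
θ_3 = φ − θ_1 − θ_2 = 120.0012° (wrapped to (-180°,180°])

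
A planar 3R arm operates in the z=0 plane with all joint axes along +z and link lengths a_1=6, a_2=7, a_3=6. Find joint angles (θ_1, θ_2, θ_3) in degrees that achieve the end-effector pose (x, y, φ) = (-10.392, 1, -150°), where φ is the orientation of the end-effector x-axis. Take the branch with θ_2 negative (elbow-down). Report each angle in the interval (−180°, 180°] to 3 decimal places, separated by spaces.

wrist centre = target − a_3·(cos φ, sin φ) = (-5.1958, 4.0000)
cos θ_2 = (42.9968−6²−7²)/(2·6·7) = -0.5000; θ_2 = -120.0025° (elbow-down)
β = atan2(4.0000,-5.1958) = 142.4093°; ψ = atan2(-6.0620,2.4997) = -67.5907°
θ_1 = β − ψ = 210.0000°
θ_3 = φ − θ_1 − θ_2 = 120.0025° (wrapped to (-180°,180°])

-150.000 -120.002 120.002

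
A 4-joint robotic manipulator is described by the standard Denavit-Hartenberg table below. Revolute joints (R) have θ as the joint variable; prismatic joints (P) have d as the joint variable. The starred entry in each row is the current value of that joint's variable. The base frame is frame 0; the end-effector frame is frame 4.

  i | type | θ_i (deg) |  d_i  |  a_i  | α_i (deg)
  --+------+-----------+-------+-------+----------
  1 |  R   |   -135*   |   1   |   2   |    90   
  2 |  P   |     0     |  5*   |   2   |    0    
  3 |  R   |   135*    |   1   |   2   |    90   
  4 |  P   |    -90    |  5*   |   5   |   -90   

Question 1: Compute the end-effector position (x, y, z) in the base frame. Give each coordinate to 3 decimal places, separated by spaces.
-5.036 -3.621 5.950

after link 1: o_1 = (-1.4142, -1.4142, 1.0000)
after link 2: o_2 = (-6.3640, 0.7071, 1.0000)
after link 3: o_3 = (-6.0711, 2.4142, 2.4142)
after link 4: o_4 = (-5.0355, -3.6213, 5.9497)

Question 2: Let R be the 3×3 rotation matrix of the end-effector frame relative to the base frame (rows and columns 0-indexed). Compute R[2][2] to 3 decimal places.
0.707

End-effector z-axis (col 2 of R) = (0.5000,0.5000,0.7071)
R[2][2] = 0.7071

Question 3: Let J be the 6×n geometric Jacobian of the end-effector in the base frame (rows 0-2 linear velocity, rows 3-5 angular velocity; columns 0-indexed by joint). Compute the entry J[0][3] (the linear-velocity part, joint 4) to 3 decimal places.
-0.500

prismatic axis z_3 = (-0.5000,-0.5000,0.7071)
J_v[:, 3] = z_3; J_ω[:, 3] = (0,0,0)
entry J[0][3] = -0.5000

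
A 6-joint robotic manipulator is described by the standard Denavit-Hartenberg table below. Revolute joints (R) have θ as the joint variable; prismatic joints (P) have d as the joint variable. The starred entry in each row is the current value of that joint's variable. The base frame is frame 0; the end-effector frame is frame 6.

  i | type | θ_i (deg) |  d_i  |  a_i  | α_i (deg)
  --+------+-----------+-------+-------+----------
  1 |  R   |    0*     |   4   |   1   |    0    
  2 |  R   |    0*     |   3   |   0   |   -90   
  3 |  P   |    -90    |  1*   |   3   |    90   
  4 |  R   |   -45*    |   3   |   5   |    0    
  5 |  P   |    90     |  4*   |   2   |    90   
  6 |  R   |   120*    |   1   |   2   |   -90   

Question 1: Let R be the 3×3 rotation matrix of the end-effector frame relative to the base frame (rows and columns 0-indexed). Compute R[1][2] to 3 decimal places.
End-effector z-axis (col 2 of R) = (0.5000,-0.6124,-0.6124)
R[1][2] = -0.6124

-0.612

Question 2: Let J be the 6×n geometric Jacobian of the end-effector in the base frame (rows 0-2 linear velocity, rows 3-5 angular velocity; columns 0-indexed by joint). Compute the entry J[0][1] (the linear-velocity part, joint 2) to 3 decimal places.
axis z_1 = (0.0000,0.0000,1.0000); lever o_n−o_1 = (-8.7321,-2.5355,10.9497)
cross product → J_v[:, 1] = (2.5355,-8.7321,0.0000)
J_ω[:, 1] = z_1
entry J[0][1] = 2.5355

2.536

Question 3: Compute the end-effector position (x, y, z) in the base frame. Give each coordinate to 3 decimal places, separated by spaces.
after link 1: o_1 = (1.0000, 0.0000, 4.0000)
after link 2: o_2 = (1.0000, 0.0000, 7.0000)
after link 3: o_3 = (1.0000, 1.0000, 10.0000)
after link 4: o_4 = (-2.0000, -2.5355, 13.5355)
after link 5: o_5 = (-6.0000, -1.1213, 14.9497)
after link 6: o_6 = (-7.7321, -2.5355, 14.9497)

-7.732 -2.536 14.950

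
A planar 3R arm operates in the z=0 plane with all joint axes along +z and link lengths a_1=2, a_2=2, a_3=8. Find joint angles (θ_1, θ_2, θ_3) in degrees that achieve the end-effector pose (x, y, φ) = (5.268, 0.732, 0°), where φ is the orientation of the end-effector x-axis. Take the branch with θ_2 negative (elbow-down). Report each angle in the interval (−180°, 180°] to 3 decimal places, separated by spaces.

wrist centre = target − a_3·(cos φ, sin φ) = (-2.7320, 0.7320)
cos θ_2 = (7.9996−2²−2²)/(2·2·2) = -0.0000; θ_2 = -90.0025° (elbow-down)
β = atan2(0.7320,-2.7320) = 165.0007°; ψ = atan2(-2.0000,1.9999) = -45.0013°
θ_1 = β − ψ = 210.0020°
θ_3 = φ − θ_1 − θ_2 = -119.9995° (wrapped to (-180°,180°])

-149.998 -90.003 -119.999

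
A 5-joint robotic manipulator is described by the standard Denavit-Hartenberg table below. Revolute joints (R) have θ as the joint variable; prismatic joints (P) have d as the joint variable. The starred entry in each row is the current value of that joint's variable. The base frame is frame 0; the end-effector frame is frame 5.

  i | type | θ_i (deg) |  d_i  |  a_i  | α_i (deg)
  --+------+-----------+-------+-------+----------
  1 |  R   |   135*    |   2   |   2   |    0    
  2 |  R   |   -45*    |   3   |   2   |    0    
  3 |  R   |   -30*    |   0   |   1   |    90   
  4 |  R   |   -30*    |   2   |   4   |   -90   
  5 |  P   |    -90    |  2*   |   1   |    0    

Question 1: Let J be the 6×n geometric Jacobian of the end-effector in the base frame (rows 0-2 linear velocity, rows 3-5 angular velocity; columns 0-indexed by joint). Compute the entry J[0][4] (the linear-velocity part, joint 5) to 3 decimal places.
0.250

prismatic axis z_4 = (0.2500,0.4330,0.8660)
J_v[:, 4] = z_4; J_ω[:, 4] = (0,0,0)
entry J[0][4] = 0.2500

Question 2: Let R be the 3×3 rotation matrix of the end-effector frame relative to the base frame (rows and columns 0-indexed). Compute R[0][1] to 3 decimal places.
0.433

End-effector y-axis (col 1 of R) = (0.4330,0.7500,-0.5000)
R[0][1] = 0.4330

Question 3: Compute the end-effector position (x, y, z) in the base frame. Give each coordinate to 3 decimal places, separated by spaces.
after link 1: o_1 = (-1.4142, 1.4142, 2.0000)
after link 2: o_2 = (-1.4142, 3.4142, 5.0000)
after link 3: o_3 = (-0.9142, 4.2802, 5.0000)
after link 4: o_4 = (2.5499, 6.2802, 3.0000)
after link 5: o_5 = (3.9159, 6.6463, 4.7321)

3.916 6.646 4.732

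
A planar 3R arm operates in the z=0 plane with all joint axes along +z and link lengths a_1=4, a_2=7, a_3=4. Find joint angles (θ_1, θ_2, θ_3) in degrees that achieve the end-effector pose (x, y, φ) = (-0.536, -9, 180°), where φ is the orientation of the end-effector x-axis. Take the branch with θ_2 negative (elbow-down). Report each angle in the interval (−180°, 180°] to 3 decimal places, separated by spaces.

-30.000 -60.001 -89.999

wrist centre = target − a_3·(cos φ, sin φ) = (3.4640, -9.0000)
cos θ_2 = (92.9993−4²−7²)/(2·4·7) = 0.5000; θ_2 = -60.0008° (elbow-down)
β = atan2(-9.0000,3.4640) = -68.9488°; ψ = atan2(-6.0622,7.4999) = -38.9488°
θ_1 = β − ψ = -30.0000°
θ_3 = φ − θ_1 − θ_2 = -89.9992° (wrapped to (-180°,180°])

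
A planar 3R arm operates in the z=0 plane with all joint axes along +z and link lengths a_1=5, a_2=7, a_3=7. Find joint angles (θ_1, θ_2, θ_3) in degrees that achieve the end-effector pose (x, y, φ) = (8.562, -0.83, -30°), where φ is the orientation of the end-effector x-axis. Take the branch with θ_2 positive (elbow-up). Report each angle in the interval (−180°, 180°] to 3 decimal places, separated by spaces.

-59.997 150.000 -120.003

wrist centre = target − a_3·(cos φ, sin φ) = (2.4998, 2.6700)
cos θ_2 = (13.3780−5²−7²)/(2·5·7) = -0.8660; θ_2 = 150.0003° (elbow-up)
β = atan2(2.6700,2.4998) = 46.8854°; ψ = atan2(3.5000,-1.0622) = 106.8824°
θ_1 = β − ψ = -59.9971°
θ_3 = φ − θ_1 − θ_2 = -120.0033° (wrapped to (-180°,180°])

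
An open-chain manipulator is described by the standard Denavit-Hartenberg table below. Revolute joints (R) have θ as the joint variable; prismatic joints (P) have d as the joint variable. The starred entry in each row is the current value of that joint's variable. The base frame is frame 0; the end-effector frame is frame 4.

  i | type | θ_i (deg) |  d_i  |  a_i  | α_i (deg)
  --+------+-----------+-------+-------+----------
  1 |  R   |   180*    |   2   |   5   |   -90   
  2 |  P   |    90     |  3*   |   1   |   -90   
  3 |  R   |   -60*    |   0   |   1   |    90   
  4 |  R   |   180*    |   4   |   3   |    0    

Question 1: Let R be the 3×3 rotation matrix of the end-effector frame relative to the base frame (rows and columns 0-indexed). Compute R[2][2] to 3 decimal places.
End-effector z-axis (col 2 of R) = (0.0000,-0.5000,0.8660)
R[2][2] = 0.8660

0.866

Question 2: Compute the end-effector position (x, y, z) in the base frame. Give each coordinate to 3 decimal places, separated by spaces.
after link 1: o_1 = (-5.0000, 0.0000, 2.0000)
after link 2: o_2 = (-5.0000, -3.0000, 1.0000)
after link 3: o_3 = (-5.0000, -3.8660, 0.5000)
after link 4: o_4 = (-5.0000, -3.2679, 5.4641)

-5.000 -3.268 5.464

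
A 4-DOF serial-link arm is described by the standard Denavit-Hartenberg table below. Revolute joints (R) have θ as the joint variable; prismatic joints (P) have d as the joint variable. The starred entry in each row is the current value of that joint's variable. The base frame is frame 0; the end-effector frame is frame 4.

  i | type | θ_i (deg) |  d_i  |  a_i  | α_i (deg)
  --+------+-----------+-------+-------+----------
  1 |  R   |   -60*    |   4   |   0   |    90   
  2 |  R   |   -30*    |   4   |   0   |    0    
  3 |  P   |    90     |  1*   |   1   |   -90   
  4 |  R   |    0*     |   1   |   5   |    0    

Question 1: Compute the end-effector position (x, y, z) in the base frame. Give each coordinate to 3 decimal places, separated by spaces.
-3.263 -4.348 9.696

after link 1: o_1 = (0.0000, 0.0000, 4.0000)
after link 2: o_2 = (-3.4641, -2.0000, 4.0000)
after link 3: o_3 = (-4.0801, -2.9330, 4.8660)
after link 4: o_4 = (-3.2631, -4.3481, 9.6962)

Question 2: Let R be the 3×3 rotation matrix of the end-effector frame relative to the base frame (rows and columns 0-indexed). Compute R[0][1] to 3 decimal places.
End-effector y-axis (col 1 of R) = (0.8660,0.5000,-0.0000)
R[0][1] = 0.8660

0.866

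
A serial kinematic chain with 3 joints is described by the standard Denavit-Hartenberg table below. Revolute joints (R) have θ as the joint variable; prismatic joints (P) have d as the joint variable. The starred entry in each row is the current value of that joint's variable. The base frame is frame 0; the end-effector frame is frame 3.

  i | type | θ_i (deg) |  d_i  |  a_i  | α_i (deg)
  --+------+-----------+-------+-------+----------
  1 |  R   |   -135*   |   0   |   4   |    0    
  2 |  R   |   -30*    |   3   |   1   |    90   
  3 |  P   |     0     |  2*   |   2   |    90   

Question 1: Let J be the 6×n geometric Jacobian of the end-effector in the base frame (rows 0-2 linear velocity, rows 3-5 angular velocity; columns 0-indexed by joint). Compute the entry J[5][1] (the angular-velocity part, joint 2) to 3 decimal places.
axis z_1 = (0.0000,0.0000,1.0000); lever o_n−o_1 = (-3.4154,1.1554,3.0000)
cross product → J_v[:, 1] = (-1.1554,-3.4154,0.0000)
J_ω[:, 1] = z_1
entry J[5][1] = 1.0000

1.000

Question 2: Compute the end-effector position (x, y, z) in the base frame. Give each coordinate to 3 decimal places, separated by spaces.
-6.244 -1.673 3.000

after link 1: o_1 = (-2.8284, -2.8284, 0.0000)
after link 2: o_2 = (-3.7944, -3.0872, 3.0000)
after link 3: o_3 = (-6.2438, -1.6730, 3.0000)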